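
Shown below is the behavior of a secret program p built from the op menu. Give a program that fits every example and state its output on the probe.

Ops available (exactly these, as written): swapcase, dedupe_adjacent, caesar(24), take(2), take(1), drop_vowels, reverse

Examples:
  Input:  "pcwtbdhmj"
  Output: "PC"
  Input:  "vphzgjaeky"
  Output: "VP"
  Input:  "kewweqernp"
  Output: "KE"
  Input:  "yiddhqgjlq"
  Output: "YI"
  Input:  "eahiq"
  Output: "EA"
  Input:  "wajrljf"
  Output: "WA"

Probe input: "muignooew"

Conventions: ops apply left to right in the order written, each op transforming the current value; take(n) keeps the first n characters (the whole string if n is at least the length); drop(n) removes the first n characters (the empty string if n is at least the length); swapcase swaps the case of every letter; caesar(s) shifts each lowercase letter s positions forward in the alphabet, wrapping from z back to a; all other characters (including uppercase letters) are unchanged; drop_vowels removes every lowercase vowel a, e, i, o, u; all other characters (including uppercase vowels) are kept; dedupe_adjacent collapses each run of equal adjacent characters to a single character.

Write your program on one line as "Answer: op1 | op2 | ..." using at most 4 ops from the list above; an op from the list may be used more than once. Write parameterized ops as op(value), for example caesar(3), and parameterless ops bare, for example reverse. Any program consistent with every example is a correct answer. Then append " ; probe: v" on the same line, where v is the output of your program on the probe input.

dedupe_adjacent | take(2) | swapcase ; probe: "MU"

Check, running the answer program on each example:
  "pcwtbdhmj" -> "pcwtbdhmj" -> "pc" -> "PC"
  "vphzgjaeky" -> "vphzgjaeky" -> "vp" -> "VP"
  "kewweqernp" -> "keweqernp" -> "ke" -> "KE"
  "yiddhqgjlq" -> "yidhqgjlq" -> "yi" -> "YI"
  "eahiq" -> "eahiq" -> "ea" -> "EA"
  "wajrljf" -> "wajrljf" -> "wa" -> "WA"
  probe: "muignooew" -> "muignoew" -> "mu" -> "MU"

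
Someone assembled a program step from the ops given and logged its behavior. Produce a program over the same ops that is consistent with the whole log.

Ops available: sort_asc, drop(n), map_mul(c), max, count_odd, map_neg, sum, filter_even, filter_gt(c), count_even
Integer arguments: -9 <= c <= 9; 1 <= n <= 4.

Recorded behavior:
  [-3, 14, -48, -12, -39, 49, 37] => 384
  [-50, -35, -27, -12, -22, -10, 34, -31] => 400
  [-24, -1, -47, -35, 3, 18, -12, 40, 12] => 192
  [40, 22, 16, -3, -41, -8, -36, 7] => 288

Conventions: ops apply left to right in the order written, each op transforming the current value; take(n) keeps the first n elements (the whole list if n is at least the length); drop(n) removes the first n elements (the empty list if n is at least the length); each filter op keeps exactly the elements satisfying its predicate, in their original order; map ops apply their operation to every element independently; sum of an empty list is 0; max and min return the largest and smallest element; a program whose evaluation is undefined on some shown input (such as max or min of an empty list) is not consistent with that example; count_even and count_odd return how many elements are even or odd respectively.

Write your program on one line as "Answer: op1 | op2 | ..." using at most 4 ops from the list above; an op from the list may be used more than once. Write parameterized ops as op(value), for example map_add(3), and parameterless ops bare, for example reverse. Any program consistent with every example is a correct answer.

filter_even | map_mul(8) | map_neg | max

Check, running the answer program on each example:
  [-3, 14, -48, -12, -39, 49, 37] -> [14, -48, -12] -> [112, -384, -96] -> [-112, 384, 96] -> 384
  [-50, -35, -27, -12, -22, -10, 34, -31] -> [-50, -12, -22, -10, 34] -> [-400, -96, -176, -80, 272] -> [400, 96, 176, 80, -272] -> 400
  [-24, -1, -47, -35, 3, 18, -12, 40, 12] -> [-24, 18, -12, 40, 12] -> [-192, 144, -96, 320, 96] -> [192, -144, 96, -320, -96] -> 192
  [40, 22, 16, -3, -41, -8, -36, 7] -> [40, 22, 16, -8, -36] -> [320, 176, 128, -64, -288] -> [-320, -176, -128, 64, 288] -> 288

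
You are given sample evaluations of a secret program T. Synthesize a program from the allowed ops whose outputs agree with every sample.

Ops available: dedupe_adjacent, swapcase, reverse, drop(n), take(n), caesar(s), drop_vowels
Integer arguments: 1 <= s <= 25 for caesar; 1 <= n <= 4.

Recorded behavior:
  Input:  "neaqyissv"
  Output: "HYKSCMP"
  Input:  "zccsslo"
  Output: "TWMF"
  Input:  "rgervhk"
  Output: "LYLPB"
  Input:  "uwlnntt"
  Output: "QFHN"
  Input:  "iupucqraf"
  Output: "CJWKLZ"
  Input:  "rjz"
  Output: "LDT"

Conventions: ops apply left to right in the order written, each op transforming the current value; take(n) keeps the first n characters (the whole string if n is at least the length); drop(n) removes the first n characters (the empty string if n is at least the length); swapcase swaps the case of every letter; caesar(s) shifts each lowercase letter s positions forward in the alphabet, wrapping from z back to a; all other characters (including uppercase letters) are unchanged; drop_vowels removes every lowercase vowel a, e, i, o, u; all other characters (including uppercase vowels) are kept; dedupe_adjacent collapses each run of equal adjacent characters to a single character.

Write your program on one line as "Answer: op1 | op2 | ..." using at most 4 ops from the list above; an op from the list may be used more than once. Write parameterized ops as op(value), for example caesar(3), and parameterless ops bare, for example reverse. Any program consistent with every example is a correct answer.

caesar(20) | drop_vowels | swapcase | dedupe_adjacent

Check, running the answer program on each example:
  "neaqyissv" -> "hyukscmmp" -> "hykscmmp" -> "HYKSCMMP" -> "HYKSCMP"
  "zccsslo" -> "twwmmfi" -> "twwmmf" -> "TWWMMF" -> "TWMF"
  "rgervhk" -> "laylpbe" -> "lylpb" -> "LYLPB" -> "LYLPB"
  "uwlnntt" -> "oqfhhnn" -> "qfhhnn" -> "QFHHNN" -> "QFHN"
  "iupucqraf" -> "cojowkluz" -> "cjwklz" -> "CJWKLZ" -> "CJWKLZ"
  "rjz" -> "ldt" -> "ldt" -> "LDT" -> "LDT"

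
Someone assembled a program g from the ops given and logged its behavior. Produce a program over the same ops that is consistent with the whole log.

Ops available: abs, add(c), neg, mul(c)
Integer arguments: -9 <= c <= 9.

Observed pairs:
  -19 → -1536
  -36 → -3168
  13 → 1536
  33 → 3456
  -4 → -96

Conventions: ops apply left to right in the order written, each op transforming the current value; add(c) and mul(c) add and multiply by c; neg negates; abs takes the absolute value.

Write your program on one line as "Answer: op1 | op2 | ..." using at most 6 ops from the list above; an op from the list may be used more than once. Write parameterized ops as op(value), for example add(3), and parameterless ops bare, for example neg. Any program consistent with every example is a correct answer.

add(3) | mul(6) | mul(2) | mul(-8) | neg

Check, running the answer program on each example:
  -19 -> -16 -> -96 -> -192 -> 1536 -> -1536
  -36 -> -33 -> -198 -> -396 -> 3168 -> -3168
  13 -> 16 -> 96 -> 192 -> -1536 -> 1536
  33 -> 36 -> 216 -> 432 -> -3456 -> 3456
  -4 -> -1 -> -6 -> -12 -> 96 -> -96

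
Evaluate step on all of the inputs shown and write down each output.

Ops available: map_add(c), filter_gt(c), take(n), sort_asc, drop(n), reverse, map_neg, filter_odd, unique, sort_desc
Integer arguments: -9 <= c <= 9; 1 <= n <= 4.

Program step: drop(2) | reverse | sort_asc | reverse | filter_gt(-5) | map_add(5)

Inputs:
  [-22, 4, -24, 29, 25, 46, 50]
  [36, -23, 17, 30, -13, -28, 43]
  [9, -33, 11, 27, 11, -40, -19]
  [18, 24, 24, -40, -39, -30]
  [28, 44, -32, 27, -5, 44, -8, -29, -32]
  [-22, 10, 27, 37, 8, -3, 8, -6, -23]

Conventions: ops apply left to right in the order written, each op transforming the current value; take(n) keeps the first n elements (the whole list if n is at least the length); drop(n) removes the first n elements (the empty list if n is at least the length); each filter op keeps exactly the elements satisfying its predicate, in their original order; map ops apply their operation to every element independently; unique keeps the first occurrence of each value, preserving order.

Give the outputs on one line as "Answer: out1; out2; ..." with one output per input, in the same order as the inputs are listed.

Execution, op by op:
  [-22, 4, -24, 29, 25, 46, 50] -> [-24, 29, 25, 46, 50] -> [50, 46, 25, 29, -24] -> [-24, 25, 29, 46, 50] -> [50, 46, 29, 25, -24] -> [50, 46, 29, 25] -> [55, 51, 34, 30]
  [36, -23, 17, 30, -13, -28, 43] -> [17, 30, -13, -28, 43] -> [43, -28, -13, 30, 17] -> [-28, -13, 17, 30, 43] -> [43, 30, 17, -13, -28] -> [43, 30, 17] -> [48, 35, 22]
  [9, -33, 11, 27, 11, -40, -19] -> [11, 27, 11, -40, -19] -> [-19, -40, 11, 27, 11] -> [-40, -19, 11, 11, 27] -> [27, 11, 11, -19, -40] -> [27, 11, 11] -> [32, 16, 16]
  [18, 24, 24, -40, -39, -30] -> [24, -40, -39, -30] -> [-30, -39, -40, 24] -> [-40, -39, -30, 24] -> [24, -30, -39, -40] -> [24] -> [29]
  [28, 44, -32, 27, -5, 44, -8, -29, -32] -> [-32, 27, -5, 44, -8, -29, -32] -> [-32, -29, -8, 44, -5, 27, -32] -> [-32, -32, -29, -8, -5, 27, 44] -> [44, 27, -5, -8, -29, -32, -32] -> [44, 27] -> [49, 32]
  [-22, 10, 27, 37, 8, -3, 8, -6, -23] -> [27, 37, 8, -3, 8, -6, -23] -> [-23, -6, 8, -3, 8, 37, 27] -> [-23, -6, -3, 8, 8, 27, 37] -> [37, 27, 8, 8, -3, -6, -23] -> [37, 27, 8, 8, -3] -> [42, 32, 13, 13, 2]

[55, 51, 34, 30]; [48, 35, 22]; [32, 16, 16]; [29]; [49, 32]; [42, 32, 13, 13, 2]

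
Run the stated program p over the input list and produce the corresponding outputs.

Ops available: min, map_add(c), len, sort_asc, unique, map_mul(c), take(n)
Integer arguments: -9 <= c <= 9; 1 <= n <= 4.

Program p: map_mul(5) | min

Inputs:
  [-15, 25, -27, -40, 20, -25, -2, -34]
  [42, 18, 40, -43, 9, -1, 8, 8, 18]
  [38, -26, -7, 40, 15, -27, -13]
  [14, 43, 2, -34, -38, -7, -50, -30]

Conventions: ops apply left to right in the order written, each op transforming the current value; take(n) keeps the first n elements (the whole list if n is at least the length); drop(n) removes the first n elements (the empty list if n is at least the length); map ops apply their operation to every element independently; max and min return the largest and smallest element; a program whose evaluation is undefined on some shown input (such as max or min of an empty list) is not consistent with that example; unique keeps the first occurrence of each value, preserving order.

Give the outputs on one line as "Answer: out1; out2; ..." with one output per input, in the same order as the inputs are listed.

Execution, op by op:
  [-15, 25, -27, -40, 20, -25, -2, -34] -> [-75, 125, -135, -200, 100, -125, -10, -170] -> -200
  [42, 18, 40, -43, 9, -1, 8, 8, 18] -> [210, 90, 200, -215, 45, -5, 40, 40, 90] -> -215
  [38, -26, -7, 40, 15, -27, -13] -> [190, -130, -35, 200, 75, -135, -65] -> -135
  [14, 43, 2, -34, -38, -7, -50, -30] -> [70, 215, 10, -170, -190, -35, -250, -150] -> -250

-200; -215; -135; -250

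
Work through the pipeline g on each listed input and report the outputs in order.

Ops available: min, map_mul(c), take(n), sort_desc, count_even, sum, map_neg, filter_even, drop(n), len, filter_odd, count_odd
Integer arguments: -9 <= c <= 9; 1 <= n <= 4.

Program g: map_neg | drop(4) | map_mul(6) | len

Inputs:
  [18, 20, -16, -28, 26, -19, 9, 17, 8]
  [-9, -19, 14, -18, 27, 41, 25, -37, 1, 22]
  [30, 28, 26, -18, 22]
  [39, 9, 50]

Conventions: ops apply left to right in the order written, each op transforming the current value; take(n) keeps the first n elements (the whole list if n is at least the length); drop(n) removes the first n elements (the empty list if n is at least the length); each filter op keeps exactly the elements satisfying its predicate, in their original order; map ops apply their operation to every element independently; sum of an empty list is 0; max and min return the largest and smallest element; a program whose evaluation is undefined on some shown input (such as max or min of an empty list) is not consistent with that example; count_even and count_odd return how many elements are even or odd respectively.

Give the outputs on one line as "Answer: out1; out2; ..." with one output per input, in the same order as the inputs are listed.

Execution, op by op:
  [18, 20, -16, -28, 26, -19, 9, 17, 8] -> [-18, -20, 16, 28, -26, 19, -9, -17, -8] -> [-26, 19, -9, -17, -8] -> [-156, 114, -54, -102, -48] -> 5
  [-9, -19, 14, -18, 27, 41, 25, -37, 1, 22] -> [9, 19, -14, 18, -27, -41, -25, 37, -1, -22] -> [-27, -41, -25, 37, -1, -22] -> [-162, -246, -150, 222, -6, -132] -> 6
  [30, 28, 26, -18, 22] -> [-30, -28, -26, 18, -22] -> [-22] -> [-132] -> 1
  [39, 9, 50] -> [-39, -9, -50] -> [] -> [] -> 0

5; 6; 1; 0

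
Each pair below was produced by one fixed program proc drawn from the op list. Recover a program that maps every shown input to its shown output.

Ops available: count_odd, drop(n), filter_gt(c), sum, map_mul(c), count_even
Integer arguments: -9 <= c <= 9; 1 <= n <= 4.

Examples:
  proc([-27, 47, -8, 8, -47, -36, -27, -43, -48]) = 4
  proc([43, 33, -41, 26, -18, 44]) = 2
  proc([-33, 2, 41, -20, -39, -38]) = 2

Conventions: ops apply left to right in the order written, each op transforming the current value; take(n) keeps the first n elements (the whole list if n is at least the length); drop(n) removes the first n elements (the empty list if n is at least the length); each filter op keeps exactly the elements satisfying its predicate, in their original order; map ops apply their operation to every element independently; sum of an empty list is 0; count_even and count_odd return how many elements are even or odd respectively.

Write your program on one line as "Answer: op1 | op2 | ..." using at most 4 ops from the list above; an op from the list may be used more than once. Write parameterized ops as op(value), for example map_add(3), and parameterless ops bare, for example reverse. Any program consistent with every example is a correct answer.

drop(1) | map_mul(7) | count_odd

Check, running the answer program on each example:
  [-27, 47, -8, 8, -47, -36, -27, -43, -48] -> [47, -8, 8, -47, -36, -27, -43, -48] -> [329, -56, 56, -329, -252, -189, -301, -336] -> 4
  [43, 33, -41, 26, -18, 44] -> [33, -41, 26, -18, 44] -> [231, -287, 182, -126, 308] -> 2
  [-33, 2, 41, -20, -39, -38] -> [2, 41, -20, -39, -38] -> [14, 287, -140, -273, -266] -> 2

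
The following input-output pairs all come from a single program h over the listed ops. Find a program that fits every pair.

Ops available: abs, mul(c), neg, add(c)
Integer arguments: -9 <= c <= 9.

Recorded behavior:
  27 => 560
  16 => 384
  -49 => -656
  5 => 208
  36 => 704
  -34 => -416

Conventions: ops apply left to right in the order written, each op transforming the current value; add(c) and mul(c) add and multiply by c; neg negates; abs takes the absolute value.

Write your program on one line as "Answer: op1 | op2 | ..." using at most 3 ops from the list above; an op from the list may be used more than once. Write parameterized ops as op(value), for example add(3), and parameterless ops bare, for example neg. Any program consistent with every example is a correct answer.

add(8) | mul(2) | mul(8)

Check, running the answer program on each example:
  27 -> 35 -> 70 -> 560
  16 -> 24 -> 48 -> 384
  -49 -> -41 -> -82 -> -656
  5 -> 13 -> 26 -> 208
  36 -> 44 -> 88 -> 704
  -34 -> -26 -> -52 -> -416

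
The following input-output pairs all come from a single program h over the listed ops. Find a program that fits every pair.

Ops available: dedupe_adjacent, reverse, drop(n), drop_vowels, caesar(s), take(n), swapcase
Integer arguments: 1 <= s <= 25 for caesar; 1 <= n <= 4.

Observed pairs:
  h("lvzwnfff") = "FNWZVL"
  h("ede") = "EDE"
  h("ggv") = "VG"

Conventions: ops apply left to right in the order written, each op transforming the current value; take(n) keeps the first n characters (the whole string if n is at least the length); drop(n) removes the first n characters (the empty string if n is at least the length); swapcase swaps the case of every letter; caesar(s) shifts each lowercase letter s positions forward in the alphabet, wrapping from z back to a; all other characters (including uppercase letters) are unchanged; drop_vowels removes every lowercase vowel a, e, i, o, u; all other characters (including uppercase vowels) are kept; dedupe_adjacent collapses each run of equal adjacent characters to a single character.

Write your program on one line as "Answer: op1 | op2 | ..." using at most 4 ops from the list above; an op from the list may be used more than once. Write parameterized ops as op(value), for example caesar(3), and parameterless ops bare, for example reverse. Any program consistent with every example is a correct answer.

dedupe_adjacent | swapcase | reverse

Check, running the answer program on each example:
  "lvzwnfff" -> "lvzwnf" -> "LVZWNF" -> "FNWZVL"
  "ede" -> "ede" -> "EDE" -> "EDE"
  "ggv" -> "gv" -> "GV" -> "VG"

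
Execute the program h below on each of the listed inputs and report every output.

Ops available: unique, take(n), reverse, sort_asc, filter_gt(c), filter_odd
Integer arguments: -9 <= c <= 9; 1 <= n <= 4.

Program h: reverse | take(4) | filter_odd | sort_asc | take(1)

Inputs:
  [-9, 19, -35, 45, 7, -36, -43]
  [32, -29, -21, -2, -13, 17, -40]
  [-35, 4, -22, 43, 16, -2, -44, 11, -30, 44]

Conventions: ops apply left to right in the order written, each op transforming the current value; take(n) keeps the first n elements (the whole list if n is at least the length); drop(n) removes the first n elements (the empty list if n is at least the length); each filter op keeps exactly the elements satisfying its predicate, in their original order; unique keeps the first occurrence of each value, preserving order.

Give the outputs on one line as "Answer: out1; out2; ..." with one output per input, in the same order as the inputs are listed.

Execution, op by op:
  [-9, 19, -35, 45, 7, -36, -43] -> [-43, -36, 7, 45, -35, 19, -9] -> [-43, -36, 7, 45] -> [-43, 7, 45] -> [-43, 7, 45] -> [-43]
  [32, -29, -21, -2, -13, 17, -40] -> [-40, 17, -13, -2, -21, -29, 32] -> [-40, 17, -13, -2] -> [17, -13] -> [-13, 17] -> [-13]
  [-35, 4, -22, 43, 16, -2, -44, 11, -30, 44] -> [44, -30, 11, -44, -2, 16, 43, -22, 4, -35] -> [44, -30, 11, -44] -> [11] -> [11] -> [11]

[-43]; [-13]; [11]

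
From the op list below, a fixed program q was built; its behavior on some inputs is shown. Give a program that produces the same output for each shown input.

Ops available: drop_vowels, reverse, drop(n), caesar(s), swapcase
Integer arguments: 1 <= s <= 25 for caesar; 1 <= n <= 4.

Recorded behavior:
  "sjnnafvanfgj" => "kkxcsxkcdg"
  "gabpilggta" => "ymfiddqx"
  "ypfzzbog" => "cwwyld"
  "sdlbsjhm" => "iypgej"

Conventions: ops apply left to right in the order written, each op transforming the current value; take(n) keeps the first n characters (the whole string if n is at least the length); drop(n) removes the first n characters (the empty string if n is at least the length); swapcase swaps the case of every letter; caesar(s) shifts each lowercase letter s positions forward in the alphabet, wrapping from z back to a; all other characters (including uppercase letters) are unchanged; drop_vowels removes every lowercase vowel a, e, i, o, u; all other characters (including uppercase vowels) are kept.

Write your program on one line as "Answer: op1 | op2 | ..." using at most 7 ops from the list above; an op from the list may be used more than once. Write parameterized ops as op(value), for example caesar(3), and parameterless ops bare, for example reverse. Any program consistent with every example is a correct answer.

reverse | caesar(23) | reverse | swapcase | drop(2) | swapcase

Check, running the answer program on each example:
  "sjnnafvanfgj" -> "jgfnavfannjs" -> "gdckxscxkkgp" -> "pgkkxcsxkcdg" -> "PGKKXCSXKCDG" -> "KKXCSXKCDG" -> "kkxcsxkcdg"
  "gabpilggta" -> "atgglipbag" -> "xqddifmyxd" -> "dxymfiddqx" -> "DXYMFIDDQX" -> "YMFIDDQX" -> "ymfiddqx"
  "ypfzzbog" -> "gobzzfpy" -> "dlywwcmv" -> "vmcwwyld" -> "VMCWWYLD" -> "CWWYLD" -> "cwwyld"
  "sdlbsjhm" -> "mhjsblds" -> "jegpyiap" -> "paiypgej" -> "PAIYPGEJ" -> "IYPGEJ" -> "iypgej"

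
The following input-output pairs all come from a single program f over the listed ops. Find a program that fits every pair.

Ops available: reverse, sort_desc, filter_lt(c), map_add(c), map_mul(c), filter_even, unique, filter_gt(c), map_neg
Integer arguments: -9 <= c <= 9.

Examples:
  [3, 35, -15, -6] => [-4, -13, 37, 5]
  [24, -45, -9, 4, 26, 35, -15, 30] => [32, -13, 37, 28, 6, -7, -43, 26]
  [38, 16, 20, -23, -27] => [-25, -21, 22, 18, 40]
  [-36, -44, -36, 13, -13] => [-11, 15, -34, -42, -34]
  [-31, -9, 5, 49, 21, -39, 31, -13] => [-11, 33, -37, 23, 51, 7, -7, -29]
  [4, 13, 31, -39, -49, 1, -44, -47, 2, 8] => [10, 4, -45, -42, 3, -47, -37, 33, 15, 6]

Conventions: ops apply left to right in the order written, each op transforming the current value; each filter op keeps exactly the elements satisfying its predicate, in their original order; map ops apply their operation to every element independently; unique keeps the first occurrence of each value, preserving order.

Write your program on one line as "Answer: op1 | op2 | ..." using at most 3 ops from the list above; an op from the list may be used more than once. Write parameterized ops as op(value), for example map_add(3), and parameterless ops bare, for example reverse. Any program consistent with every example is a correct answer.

reverse | map_add(2)

Check, running the answer program on each example:
  [3, 35, -15, -6] -> [-6, -15, 35, 3] -> [-4, -13, 37, 5]
  [24, -45, -9, 4, 26, 35, -15, 30] -> [30, -15, 35, 26, 4, -9, -45, 24] -> [32, -13, 37, 28, 6, -7, -43, 26]
  [38, 16, 20, -23, -27] -> [-27, -23, 20, 16, 38] -> [-25, -21, 22, 18, 40]
  [-36, -44, -36, 13, -13] -> [-13, 13, -36, -44, -36] -> [-11, 15, -34, -42, -34]
  [-31, -9, 5, 49, 21, -39, 31, -13] -> [-13, 31, -39, 21, 49, 5, -9, -31] -> [-11, 33, -37, 23, 51, 7, -7, -29]
  [4, 13, 31, -39, -49, 1, -44, -47, 2, 8] -> [8, 2, -47, -44, 1, -49, -39, 31, 13, 4] -> [10, 4, -45, -42, 3, -47, -37, 33, 15, 6]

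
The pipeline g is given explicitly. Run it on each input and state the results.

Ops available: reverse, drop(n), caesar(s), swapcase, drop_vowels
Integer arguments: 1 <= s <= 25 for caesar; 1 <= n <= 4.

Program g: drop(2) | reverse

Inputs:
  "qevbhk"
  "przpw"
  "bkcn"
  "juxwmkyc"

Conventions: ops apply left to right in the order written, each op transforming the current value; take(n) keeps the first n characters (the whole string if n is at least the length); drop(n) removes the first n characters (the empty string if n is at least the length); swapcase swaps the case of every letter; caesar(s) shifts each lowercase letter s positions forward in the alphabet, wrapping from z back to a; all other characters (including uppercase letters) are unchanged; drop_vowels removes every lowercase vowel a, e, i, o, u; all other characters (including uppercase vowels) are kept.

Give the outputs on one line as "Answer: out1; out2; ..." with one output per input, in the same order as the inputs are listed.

Execution, op by op:
  "qevbhk" -> "vbhk" -> "khbv"
  "przpw" -> "zpw" -> "wpz"
  "bkcn" -> "cn" -> "nc"
  "juxwmkyc" -> "xwmkyc" -> "cykmwx"

"khbv"; "wpz"; "nc"; "cykmwx"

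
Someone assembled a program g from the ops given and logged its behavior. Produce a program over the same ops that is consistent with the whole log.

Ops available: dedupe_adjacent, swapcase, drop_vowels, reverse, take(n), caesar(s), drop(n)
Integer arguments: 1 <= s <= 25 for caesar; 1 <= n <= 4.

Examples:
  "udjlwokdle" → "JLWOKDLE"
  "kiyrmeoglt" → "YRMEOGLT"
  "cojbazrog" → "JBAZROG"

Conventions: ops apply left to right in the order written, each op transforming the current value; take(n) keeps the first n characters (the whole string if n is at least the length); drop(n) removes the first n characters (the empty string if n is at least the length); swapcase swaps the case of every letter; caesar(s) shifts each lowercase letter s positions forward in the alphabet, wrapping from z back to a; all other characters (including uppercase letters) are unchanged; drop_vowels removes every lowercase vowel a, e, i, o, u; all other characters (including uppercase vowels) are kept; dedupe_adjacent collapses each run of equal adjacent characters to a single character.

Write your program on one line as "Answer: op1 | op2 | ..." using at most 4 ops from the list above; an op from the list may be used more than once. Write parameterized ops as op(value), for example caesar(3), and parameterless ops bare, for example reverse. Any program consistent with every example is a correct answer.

drop(1) | drop(1) | swapcase

Check, running the answer program on each example:
  "udjlwokdle" -> "djlwokdle" -> "jlwokdle" -> "JLWOKDLE"
  "kiyrmeoglt" -> "iyrmeoglt" -> "yrmeoglt" -> "YRMEOGLT"
  "cojbazrog" -> "ojbazrog" -> "jbazrog" -> "JBAZROG"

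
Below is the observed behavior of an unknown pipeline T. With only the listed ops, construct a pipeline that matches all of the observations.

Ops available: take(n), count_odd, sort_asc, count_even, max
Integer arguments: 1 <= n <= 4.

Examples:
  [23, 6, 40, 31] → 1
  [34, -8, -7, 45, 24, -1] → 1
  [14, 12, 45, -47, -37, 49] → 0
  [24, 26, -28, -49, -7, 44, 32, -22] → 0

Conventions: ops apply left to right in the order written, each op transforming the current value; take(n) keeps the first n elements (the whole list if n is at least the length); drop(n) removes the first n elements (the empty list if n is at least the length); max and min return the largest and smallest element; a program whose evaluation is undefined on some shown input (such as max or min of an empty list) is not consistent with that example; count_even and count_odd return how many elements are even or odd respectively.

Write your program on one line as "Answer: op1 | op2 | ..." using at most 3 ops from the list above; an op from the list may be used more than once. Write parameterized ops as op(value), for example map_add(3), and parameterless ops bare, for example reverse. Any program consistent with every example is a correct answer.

sort_asc | take(1) | count_even

Check, running the answer program on each example:
  [23, 6, 40, 31] -> [6, 23, 31, 40] -> [6] -> 1
  [34, -8, -7, 45, 24, -1] -> [-8, -7, -1, 24, 34, 45] -> [-8] -> 1
  [14, 12, 45, -47, -37, 49] -> [-47, -37, 12, 14, 45, 49] -> [-47] -> 0
  [24, 26, -28, -49, -7, 44, 32, -22] -> [-49, -28, -22, -7, 24, 26, 32, 44] -> [-49] -> 0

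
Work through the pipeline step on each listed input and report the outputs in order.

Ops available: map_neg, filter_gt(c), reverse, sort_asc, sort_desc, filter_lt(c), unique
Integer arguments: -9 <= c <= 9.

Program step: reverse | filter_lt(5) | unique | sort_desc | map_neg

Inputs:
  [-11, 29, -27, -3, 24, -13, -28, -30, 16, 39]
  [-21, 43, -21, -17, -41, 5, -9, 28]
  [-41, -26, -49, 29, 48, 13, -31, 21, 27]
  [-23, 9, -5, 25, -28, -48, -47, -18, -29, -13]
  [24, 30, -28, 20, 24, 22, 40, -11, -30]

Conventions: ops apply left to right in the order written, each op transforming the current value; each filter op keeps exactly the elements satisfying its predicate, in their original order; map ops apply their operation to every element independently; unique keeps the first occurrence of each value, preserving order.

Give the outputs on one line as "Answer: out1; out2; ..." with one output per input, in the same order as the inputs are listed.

Execution, op by op:
  [-11, 29, -27, -3, 24, -13, -28, -30, 16, 39] -> [39, 16, -30, -28, -13, 24, -3, -27, 29, -11] -> [-30, -28, -13, -3, -27, -11] -> [-30, -28, -13, -3, -27, -11] -> [-3, -11, -13, -27, -28, -30] -> [3, 11, 13, 27, 28, 30]
  [-21, 43, -21, -17, -41, 5, -9, 28] -> [28, -9, 5, -41, -17, -21, 43, -21] -> [-9, -41, -17, -21, -21] -> [-9, -41, -17, -21] -> [-9, -17, -21, -41] -> [9, 17, 21, 41]
  [-41, -26, -49, 29, 48, 13, -31, 21, 27] -> [27, 21, -31, 13, 48, 29, -49, -26, -41] -> [-31, -49, -26, -41] -> [-31, -49, -26, -41] -> [-26, -31, -41, -49] -> [26, 31, 41, 49]
  [-23, 9, -5, 25, -28, -48, -47, -18, -29, -13] -> [-13, -29, -18, -47, -48, -28, 25, -5, 9, -23] -> [-13, -29, -18, -47, -48, -28, -5, -23] -> [-13, -29, -18, -47, -48, -28, -5, -23] -> [-5, -13, -18, -23, -28, -29, -47, -48] -> [5, 13, 18, 23, 28, 29, 47, 48]
  [24, 30, -28, 20, 24, 22, 40, -11, -30] -> [-30, -11, 40, 22, 24, 20, -28, 30, 24] -> [-30, -11, -28] -> [-30, -11, -28] -> [-11, -28, -30] -> [11, 28, 30]

[3, 11, 13, 27, 28, 30]; [9, 17, 21, 41]; [26, 31, 41, 49]; [5, 13, 18, 23, 28, 29, 47, 48]; [11, 28, 30]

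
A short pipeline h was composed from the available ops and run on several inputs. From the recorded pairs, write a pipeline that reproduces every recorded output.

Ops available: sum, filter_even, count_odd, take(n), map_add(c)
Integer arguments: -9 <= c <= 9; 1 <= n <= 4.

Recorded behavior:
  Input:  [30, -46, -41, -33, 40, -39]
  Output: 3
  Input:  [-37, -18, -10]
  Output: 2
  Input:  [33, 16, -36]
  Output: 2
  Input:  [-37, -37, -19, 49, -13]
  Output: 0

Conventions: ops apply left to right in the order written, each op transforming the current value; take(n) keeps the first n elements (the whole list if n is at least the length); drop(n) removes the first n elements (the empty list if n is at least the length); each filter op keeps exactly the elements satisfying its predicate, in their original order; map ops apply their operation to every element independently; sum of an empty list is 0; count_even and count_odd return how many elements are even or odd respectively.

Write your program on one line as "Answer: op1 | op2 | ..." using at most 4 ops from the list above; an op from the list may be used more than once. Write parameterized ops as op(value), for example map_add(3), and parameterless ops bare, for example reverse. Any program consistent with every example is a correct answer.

filter_even | map_add(-3) | count_odd

Check, running the answer program on each example:
  [30, -46, -41, -33, 40, -39] -> [30, -46, 40] -> [27, -49, 37] -> 3
  [-37, -18, -10] -> [-18, -10] -> [-21, -13] -> 2
  [33, 16, -36] -> [16, -36] -> [13, -39] -> 2
  [-37, -37, -19, 49, -13] -> [] -> [] -> 0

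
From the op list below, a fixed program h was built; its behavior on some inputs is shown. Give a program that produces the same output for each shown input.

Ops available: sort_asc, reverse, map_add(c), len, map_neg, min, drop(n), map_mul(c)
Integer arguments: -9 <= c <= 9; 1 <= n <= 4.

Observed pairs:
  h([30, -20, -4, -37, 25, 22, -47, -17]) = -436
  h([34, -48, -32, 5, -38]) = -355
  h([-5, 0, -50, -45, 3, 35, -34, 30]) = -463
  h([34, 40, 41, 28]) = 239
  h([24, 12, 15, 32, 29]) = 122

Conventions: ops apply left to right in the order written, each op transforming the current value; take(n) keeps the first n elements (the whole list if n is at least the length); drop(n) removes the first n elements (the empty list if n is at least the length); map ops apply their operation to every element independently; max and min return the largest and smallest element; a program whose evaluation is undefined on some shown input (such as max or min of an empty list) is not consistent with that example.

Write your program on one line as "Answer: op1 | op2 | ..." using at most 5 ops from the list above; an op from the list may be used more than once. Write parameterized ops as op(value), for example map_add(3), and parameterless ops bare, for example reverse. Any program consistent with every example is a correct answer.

map_mul(9) | map_add(-8) | drop(2) | map_add(-5) | min

Check, running the answer program on each example:
  [30, -20, -4, -37, 25, 22, -47, -17] -> [270, -180, -36, -333, 225, 198, -423, -153] -> [262, -188, -44, -341, 217, 190, -431, -161] -> [-44, -341, 217, 190, -431, -161] -> [-49, -346, 212, 185, -436, -166] -> -436
  [34, -48, -32, 5, -38] -> [306, -432, -288, 45, -342] -> [298, -440, -296, 37, -350] -> [-296, 37, -350] -> [-301, 32, -355] -> -355
  [-5, 0, -50, -45, 3, 35, -34, 30] -> [-45, 0, -450, -405, 27, 315, -306, 270] -> [-53, -8, -458, -413, 19, 307, -314, 262] -> [-458, -413, 19, 307, -314, 262] -> [-463, -418, 14, 302, -319, 257] -> -463
  [34, 40, 41, 28] -> [306, 360, 369, 252] -> [298, 352, 361, 244] -> [361, 244] -> [356, 239] -> 239
  [24, 12, 15, 32, 29] -> [216, 108, 135, 288, 261] -> [208, 100, 127, 280, 253] -> [127, 280, 253] -> [122, 275, 248] -> 122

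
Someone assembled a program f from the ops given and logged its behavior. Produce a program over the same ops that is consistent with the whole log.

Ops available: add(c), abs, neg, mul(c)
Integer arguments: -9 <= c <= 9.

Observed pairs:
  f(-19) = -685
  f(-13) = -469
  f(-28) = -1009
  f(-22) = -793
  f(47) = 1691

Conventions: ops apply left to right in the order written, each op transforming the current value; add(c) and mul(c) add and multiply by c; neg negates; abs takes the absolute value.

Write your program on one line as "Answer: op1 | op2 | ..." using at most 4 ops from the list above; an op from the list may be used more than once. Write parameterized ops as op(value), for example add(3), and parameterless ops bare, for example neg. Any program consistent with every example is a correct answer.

mul(-6) | mul(-6) | add(-8) | add(7)

Check, running the answer program on each example:
  -19 -> 114 -> -684 -> -692 -> -685
  -13 -> 78 -> -468 -> -476 -> -469
  -28 -> 168 -> -1008 -> -1016 -> -1009
  -22 -> 132 -> -792 -> -800 -> -793
  47 -> -282 -> 1692 -> 1684 -> 1691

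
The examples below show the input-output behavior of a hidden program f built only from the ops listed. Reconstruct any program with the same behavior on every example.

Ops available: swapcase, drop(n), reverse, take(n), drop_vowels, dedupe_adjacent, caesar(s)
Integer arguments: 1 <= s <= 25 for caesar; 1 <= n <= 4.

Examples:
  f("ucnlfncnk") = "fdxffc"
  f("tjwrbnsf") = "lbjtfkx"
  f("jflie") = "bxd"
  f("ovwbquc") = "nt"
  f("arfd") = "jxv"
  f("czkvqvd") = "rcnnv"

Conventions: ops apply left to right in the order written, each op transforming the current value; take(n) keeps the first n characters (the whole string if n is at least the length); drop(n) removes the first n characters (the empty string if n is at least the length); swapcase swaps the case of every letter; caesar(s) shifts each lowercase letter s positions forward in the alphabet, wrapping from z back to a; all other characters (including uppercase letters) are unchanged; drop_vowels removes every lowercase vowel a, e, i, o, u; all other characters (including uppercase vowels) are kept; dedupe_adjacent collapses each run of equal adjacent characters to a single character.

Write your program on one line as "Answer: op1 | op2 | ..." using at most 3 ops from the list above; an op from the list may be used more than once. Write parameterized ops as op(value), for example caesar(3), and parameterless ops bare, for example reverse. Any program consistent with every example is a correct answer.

drop_vowels | caesar(18) | drop_vowels

Check, running the answer program on each example:
  "ucnlfncnk" -> "cnlfncnk" -> "ufdxfufc" -> "fdxffc"
  "tjwrbnsf" -> "tjwrbnsf" -> "lbojtfkx" -> "lbjtfkx"
  "jflie" -> "jfl" -> "bxd" -> "bxd"
  "ovwbquc" -> "vwbqc" -> "notiu" -> "nt"
  "arfd" -> "rfd" -> "jxv" -> "jxv"
  "czkvqvd" -> "czkvqvd" -> "urcninv" -> "rcnnv"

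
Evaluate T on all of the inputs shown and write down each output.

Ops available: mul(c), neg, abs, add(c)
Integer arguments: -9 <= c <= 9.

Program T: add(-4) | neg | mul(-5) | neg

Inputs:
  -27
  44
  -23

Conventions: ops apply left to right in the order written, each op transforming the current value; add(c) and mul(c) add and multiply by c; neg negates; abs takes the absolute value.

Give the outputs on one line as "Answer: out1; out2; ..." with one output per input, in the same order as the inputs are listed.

Execution, op by op:
  -27 -> -31 -> 31 -> -155 -> 155
  44 -> 40 -> -40 -> 200 -> -200
  -23 -> -27 -> 27 -> -135 -> 135

155; -200; 135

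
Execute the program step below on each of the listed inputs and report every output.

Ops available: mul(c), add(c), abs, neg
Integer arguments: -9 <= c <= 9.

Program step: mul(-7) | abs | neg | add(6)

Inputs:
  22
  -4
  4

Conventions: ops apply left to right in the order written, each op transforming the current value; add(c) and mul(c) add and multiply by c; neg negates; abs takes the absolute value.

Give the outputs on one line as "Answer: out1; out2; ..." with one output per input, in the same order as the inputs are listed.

-148; -22; -22

Execution, op by op:
  22 -> -154 -> 154 -> -154 -> -148
  -4 -> 28 -> 28 -> -28 -> -22
  4 -> -28 -> 28 -> -28 -> -22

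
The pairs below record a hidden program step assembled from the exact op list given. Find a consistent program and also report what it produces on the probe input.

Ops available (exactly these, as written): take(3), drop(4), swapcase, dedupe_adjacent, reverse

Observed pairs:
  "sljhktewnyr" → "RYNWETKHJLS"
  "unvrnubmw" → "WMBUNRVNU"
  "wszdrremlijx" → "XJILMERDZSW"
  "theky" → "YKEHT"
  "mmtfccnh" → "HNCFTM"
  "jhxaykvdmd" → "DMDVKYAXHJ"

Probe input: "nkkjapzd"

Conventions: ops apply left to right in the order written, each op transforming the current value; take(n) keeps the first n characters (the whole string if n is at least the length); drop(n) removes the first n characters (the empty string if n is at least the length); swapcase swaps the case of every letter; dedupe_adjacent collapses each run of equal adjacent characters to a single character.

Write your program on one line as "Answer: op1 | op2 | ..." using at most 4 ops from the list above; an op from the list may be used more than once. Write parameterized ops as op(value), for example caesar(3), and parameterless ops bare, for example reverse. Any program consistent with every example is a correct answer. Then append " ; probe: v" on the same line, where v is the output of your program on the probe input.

dedupe_adjacent | reverse | swapcase ; probe: "DZPAJKN"

Check, running the answer program on each example:
  "sljhktewnyr" -> "sljhktewnyr" -> "rynwetkhjls" -> "RYNWETKHJLS"
  "unvrnubmw" -> "unvrnubmw" -> "wmbunrvnu" -> "WMBUNRVNU"
  "wszdrremlijx" -> "wszdremlijx" -> "xjilmerdzsw" -> "XJILMERDZSW"
  "theky" -> "theky" -> "ykeht" -> "YKEHT"
  "mmtfccnh" -> "mtfcnh" -> "hncftm" -> "HNCFTM"
  "jhxaykvdmd" -> "jhxaykvdmd" -> "dmdvkyaxhj" -> "DMDVKYAXHJ"
  probe: "nkkjapzd" -> "nkjapzd" -> "dzpajkn" -> "DZPAJKN"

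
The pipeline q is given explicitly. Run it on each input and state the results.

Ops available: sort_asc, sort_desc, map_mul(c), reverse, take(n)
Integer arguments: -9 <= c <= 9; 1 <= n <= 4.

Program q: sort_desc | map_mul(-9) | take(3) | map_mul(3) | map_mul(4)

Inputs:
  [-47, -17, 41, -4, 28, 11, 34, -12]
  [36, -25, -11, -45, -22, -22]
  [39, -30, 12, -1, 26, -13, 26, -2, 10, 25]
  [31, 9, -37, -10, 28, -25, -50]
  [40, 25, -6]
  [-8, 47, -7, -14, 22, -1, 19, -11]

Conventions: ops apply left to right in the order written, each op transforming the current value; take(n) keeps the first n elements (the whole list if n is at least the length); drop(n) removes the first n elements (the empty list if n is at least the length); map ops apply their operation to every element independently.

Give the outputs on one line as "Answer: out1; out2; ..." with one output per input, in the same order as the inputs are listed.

[-4428, -3672, -3024]; [-3888, 1188, 2376]; [-4212, -2808, -2808]; [-3348, -3024, -972]; [-4320, -2700, 648]; [-5076, -2376, -2052]

Execution, op by op:
  [-47, -17, 41, -4, 28, 11, 34, -12] -> [41, 34, 28, 11, -4, -12, -17, -47] -> [-369, -306, -252, -99, 36, 108, 153, 423] -> [-369, -306, -252] -> [-1107, -918, -756] -> [-4428, -3672, -3024]
  [36, -25, -11, -45, -22, -22] -> [36, -11, -22, -22, -25, -45] -> [-324, 99, 198, 198, 225, 405] -> [-324, 99, 198] -> [-972, 297, 594] -> [-3888, 1188, 2376]
  [39, -30, 12, -1, 26, -13, 26, -2, 10, 25] -> [39, 26, 26, 25, 12, 10, -1, -2, -13, -30] -> [-351, -234, -234, -225, -108, -90, 9, 18, 117, 270] -> [-351, -234, -234] -> [-1053, -702, -702] -> [-4212, -2808, -2808]
  [31, 9, -37, -10, 28, -25, -50] -> [31, 28, 9, -10, -25, -37, -50] -> [-279, -252, -81, 90, 225, 333, 450] -> [-279, -252, -81] -> [-837, -756, -243] -> [-3348, -3024, -972]
  [40, 25, -6] -> [40, 25, -6] -> [-360, -225, 54] -> [-360, -225, 54] -> [-1080, -675, 162] -> [-4320, -2700, 648]
  [-8, 47, -7, -14, 22, -1, 19, -11] -> [47, 22, 19, -1, -7, -8, -11, -14] -> [-423, -198, -171, 9, 63, 72, 99, 126] -> [-423, -198, -171] -> [-1269, -594, -513] -> [-5076, -2376, -2052]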